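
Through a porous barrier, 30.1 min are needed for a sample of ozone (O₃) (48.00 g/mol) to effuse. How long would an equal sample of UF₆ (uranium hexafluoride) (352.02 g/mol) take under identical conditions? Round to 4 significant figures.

81.51 min

Graham's law gives t_UF₆/t_O₃ = √(M_UF₆/M_O₃) = √(352.02/48.00) = √7.334 = 2.708.
So the time for UF₆ is 30.1 × 2.708 = 81.51 min.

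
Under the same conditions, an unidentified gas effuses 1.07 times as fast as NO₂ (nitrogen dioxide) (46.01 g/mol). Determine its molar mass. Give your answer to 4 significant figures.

40.19 g/mol

Using Graham's law: rate_X/rate_NO₂ = √(M_NO₂/M_X).
1.07 = √(46.01/M_X)
M_X = 46.01 / 1.07² = 46.01 / 1.145 = 40.19 g/mol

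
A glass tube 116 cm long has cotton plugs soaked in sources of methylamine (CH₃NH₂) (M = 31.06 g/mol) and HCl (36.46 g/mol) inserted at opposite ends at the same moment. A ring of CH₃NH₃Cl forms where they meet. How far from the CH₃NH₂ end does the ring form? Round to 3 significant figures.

In equal time, each gas travels a distance ∝ its rate ∝ 1/√M, so d_CH₃NH₂/d_HCl = √(M_HCl/M_CH₃NH₂) = √(36.46/31.06) = 1.083.
With d_CH₃NH₂ + d_HCl = 116 cm, d_HCl = 116/(1 + 1.083) = 55.68 cm.
d_CH₃NH₂ = 116 − 55.68 = 60.3 cm.

60.3 cm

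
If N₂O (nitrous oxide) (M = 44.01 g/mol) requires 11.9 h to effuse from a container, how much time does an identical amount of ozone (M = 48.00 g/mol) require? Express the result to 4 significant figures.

Graham's law gives t_O₃/t_N₂O = √(M_O₃/M_N₂O) = √(48.00/44.01) = √1.091 = 1.044.
So the time for O₃ is 11.9 × 1.044 = 12.43 h.

12.43 h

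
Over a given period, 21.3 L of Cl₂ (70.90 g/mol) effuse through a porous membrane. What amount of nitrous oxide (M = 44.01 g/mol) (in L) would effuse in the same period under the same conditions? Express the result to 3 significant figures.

Using Graham's law: rate_N₂O/rate_Cl₂ = √(M_Cl₂/M_N₂O) = √(70.90/44.01) = √1.611 = 1.269.
So the volume for N₂O is 21.3 × 1.269 = 27.0 L.

27.0 L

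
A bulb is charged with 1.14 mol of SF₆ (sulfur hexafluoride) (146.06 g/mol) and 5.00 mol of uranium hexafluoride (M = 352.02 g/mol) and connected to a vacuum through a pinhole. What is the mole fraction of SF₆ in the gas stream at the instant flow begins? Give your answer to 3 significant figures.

Rate_i ∝ x_i/√M_i (Graham's law weighted by mole fraction), so the effusate composition follows n_i/√M_i.
Mole fraction of SF₆ in the effusate = (n_SF₆/√M_SF₆) / (n_SF₆/√M_SF₆ + n_UF₆/√M_UF₆)
= (1.14/√146.06) / (1.14/√146.06 + 5.00/√352.02) = 0.09433/(0.09433 + 0.2665) = 0.261.

0.261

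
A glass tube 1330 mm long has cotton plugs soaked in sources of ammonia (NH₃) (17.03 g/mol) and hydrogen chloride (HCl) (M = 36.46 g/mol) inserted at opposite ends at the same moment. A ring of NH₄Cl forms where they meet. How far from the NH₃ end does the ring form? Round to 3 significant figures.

790 mm

Graham's law gives d_NH₃/d_HCl = rate_NH₃/rate_HCl = √(M_HCl/M_NH₃) = √(36.46/17.03) = 1.463.
With d_NH₃ + d_HCl = 1330 mm, d_HCl = 1330/(1 + 1.463) = 540.0 mm.
d_NH₃ = 1330 − 540.0 = 790 mm.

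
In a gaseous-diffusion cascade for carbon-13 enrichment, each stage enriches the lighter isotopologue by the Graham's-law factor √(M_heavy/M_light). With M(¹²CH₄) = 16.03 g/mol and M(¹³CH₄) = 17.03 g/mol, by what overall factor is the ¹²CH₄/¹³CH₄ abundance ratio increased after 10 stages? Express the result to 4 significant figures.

1.353

The single-stage factor is √(M_heavy/M_light), so 10 stages give [√(17.03/16.03)]^10 = (17.03/16.03)^(10/2).
= 1.06238^5 = 1.353.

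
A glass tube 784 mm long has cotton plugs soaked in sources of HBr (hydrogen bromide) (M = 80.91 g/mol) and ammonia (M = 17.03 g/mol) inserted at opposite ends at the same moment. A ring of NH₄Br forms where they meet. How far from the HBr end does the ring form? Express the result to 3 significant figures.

247 mm

Graham's law gives d_HBr/d_NH₃ = rate_HBr/rate_NH₃ = √(M_NH₃/M_HBr) = √(17.03/80.91) = 0.4588.
With d_HBr + d_NH₃ = 784 mm, d_NH₃ = 784/(1 + 0.4588) = 537.4 mm.
d_HBr = 784 − 537.4 = 247 mm.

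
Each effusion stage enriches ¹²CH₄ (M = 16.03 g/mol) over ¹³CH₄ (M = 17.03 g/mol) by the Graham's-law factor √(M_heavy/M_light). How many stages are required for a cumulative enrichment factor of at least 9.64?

75

Per stage α = (17.03/16.03)^(1/2) = 1.06238^0.5, giving ln α = 0.03026.
Need α^N ≥ 9.64 ⇒ N ≥ ln(9.64) / ln α = 2.266 / 0.03026 = 74.89.
Minimum whole number of stages: N = 75.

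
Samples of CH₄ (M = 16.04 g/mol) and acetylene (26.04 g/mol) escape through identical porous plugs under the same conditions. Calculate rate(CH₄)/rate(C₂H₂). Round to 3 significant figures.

By Graham's law, rate_CH₄/rate_C₂H₂ = √(M_C₂H₂/M_CH₄) = √(26.04/16.04) = √1.623 = 1.27.

1.27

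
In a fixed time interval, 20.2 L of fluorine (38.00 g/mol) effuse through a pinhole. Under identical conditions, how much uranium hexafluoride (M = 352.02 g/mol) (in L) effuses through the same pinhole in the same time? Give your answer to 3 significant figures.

6.64 L

Graham's law gives rate_UF₆/rate_F₂ = √(M_F₂/M_UF₆) = √(38.00/352.02) = √0.1079 = 0.3286.
So the volume for UF₆ is 20.2 × 0.3286 = 6.64 L.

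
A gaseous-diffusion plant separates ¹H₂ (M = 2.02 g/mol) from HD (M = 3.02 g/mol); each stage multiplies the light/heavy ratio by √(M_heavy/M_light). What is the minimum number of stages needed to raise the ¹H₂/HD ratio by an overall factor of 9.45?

Single-stage factor α = √(3.02/2.02), so ln α = ½ ln(1.49505) = 0.2011.
Need α^N ≥ 9.45 ⇒ N ≥ ln(9.45) / ln α = 2.246 / 0.2011 = 11.17.
Rounding up, N = 12 stages.

12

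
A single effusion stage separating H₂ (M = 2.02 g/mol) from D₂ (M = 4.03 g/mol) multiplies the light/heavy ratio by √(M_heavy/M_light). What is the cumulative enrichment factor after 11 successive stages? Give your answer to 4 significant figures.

The single-stage factor is √(M_heavy/M_light), so 11 stages give [√(4.03/2.02)]^11 = (4.03/2.02)^(11/2).
= 1.99505^(11/2) = 44.64.

44.64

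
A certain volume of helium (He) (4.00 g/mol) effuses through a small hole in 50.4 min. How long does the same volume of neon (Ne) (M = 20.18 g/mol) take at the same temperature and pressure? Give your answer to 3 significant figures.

113 min

By Graham's law, t_Ne/t_He = √(M_Ne/M_He) = √(20.18/4.00) = √5.045 = 2.246.
So the time for Ne is 50.4 × 2.246 = 113 min.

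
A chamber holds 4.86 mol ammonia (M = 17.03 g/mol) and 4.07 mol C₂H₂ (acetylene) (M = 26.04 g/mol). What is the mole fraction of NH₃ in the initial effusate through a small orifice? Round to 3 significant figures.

0.596

Rate_i ∝ x_i/√M_i (Graham's law weighted by mole fraction), so the effusate composition follows n_i/√M_i.
x_NH₃(eff) = (n_NH₃/√M_NH₃) / (n_NH₃/√M_NH₃ + n_C₂H₂/√M_C₂H₂)
= (4.86/√17.03) / (4.86/√17.03 + 4.07/√26.04) = 1.178/(1.178 + 0.7976) = 0.596.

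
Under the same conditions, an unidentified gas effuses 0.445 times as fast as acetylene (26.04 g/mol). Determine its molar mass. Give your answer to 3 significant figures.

131 g/mol

Graham's law gives rate_X/rate_C₂H₂ = √(M_C₂H₂/M_X).
0.445 = √(26.04/M_X)
M_X = 26.04 / 0.445² = 26.04 / 0.1980 = 131 g/mol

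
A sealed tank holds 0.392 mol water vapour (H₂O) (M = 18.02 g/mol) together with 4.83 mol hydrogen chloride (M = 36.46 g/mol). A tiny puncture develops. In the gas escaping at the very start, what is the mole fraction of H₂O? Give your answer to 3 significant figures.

The effusion rate of species i is ∝ p_i/√M_i ∝ n_i/√M_i.
So x_H₂O in the escaping gas = (n_H₂O/√M_H₂O) / Σ(n_i/√M_i)
= (0.392/√18.02) / (0.392/√18.02 + 4.83/√36.46) = 0.09234/(0.09234 + 0.7999) = 0.103.

0.103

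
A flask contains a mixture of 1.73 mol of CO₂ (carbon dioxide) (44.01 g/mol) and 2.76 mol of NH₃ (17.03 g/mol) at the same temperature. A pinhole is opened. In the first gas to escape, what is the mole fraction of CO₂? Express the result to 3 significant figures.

Rate_i ∝ x_i/√M_i (Graham's law weighted by mole fraction), so the effusate composition follows n_i/√M_i.
Mole fraction of CO₂ in the effusate = (n_CO₂/√M_CO₂) / (n_CO₂/√M_CO₂ + n_NH₃/√M_NH₃)
= (1.73/√44.01) / (1.73/√44.01 + 2.76/√17.03) = 0.2608/(0.2608 + 0.6688) = 0.281.

0.281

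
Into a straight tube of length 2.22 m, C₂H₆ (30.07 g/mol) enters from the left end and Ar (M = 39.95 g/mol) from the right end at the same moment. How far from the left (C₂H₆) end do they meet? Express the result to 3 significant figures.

1.19 m

Distances travelled in equal time are proportional to diffusion rates, so d_C₂H₆/d_Ar = √(M_Ar/M_C₂H₆) = √(39.95/30.07) = 1.153.
With d_C₂H₆ + d_Ar = 2.22 m, d_Ar = 2.22/(1 + 1.153) = 1.031 m.
d_C₂H₆ = 2.22 − 1.031 = 1.19 m.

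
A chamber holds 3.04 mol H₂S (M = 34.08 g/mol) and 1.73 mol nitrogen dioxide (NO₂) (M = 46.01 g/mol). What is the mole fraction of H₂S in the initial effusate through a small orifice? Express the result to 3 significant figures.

Rate_i ∝ x_i/√M_i (Graham's law weighted by mole fraction), so the effusate composition follows n_i/√M_i.
So x_H₂S in the escaping gas = (n_H₂S/√M_H₂S) / Σ(n_i/√M_i)
= (3.04/√34.08) / (3.04/√34.08 + 1.73/√46.01) = 0.5207/(0.5207 + 0.2550) = 0.671.

0.671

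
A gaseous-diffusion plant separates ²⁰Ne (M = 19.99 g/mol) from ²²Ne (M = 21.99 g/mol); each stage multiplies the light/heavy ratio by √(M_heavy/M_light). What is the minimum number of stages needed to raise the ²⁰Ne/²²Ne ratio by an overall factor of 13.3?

With α = √(21.99/19.99) per stage, ln α = ½ ln(1.10005) = 0.04768.
Need α^N ≥ 13.3 ⇒ N ≥ ln(13.3) / ln α = 2.588 / 0.04768 = 54.28.
Minimum whole number of stages: N = 55.

55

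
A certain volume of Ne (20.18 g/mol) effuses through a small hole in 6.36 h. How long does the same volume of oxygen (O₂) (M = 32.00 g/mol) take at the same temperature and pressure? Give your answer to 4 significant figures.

8.009 h

Since effusion rate ∝ 1/√M, t_O₂/t_Ne = √(M_O₂/M_Ne) = √(32.00/20.18) = √1.586 = 1.259.
So the time for O₂ is 6.36 × 1.259 = 8.009 h.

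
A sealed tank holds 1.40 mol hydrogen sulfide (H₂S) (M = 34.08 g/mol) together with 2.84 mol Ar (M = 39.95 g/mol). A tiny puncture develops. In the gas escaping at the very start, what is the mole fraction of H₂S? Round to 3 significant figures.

Effusion rate of each component ∝ n_i/√M_i (partial pressure × 1/√M).
x_H₂S(eff) = (n_H₂S/√M_H₂S) / (n_H₂S/√M_H₂S + n_Ar/√M_Ar)
= (1.40/√34.08) / (1.40/√34.08 + 2.84/√39.95) = 0.2398/(0.2398 + 0.4493) = 0.348.

0.348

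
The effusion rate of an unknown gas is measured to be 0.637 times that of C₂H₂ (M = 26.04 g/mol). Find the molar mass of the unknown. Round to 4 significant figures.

64.17 g/mol

Graham's law gives rate_X/rate_C₂H₂ = √(M_C₂H₂/M_X).
0.637 = √(26.04/M_X)
M_X = 26.04 / 0.637² = 26.04 / 0.4058 = 64.17 g/mol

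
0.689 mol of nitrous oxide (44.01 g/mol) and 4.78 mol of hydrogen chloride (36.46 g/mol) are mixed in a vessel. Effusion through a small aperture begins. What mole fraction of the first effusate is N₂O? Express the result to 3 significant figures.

The effusion rate of species i is ∝ p_i/√M_i ∝ n_i/√M_i.
Mole fraction of N₂O in the effusate = (n_N₂O/√M_N₂O) / (n_N₂O/√M_N₂O + n_HCl/√M_HCl)
= (0.689/√44.01) / (0.689/√44.01 + 4.78/√36.46) = 0.1039/(0.1039 + 0.7916) = 0.116.

0.116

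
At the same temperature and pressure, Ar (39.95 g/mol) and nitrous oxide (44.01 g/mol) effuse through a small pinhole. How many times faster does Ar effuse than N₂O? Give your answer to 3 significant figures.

From Graham's law, rate_Ar/rate_N₂O = √(M_N₂O/M_Ar) = √(44.01/39.95) = √1.102 = 1.05.

1.05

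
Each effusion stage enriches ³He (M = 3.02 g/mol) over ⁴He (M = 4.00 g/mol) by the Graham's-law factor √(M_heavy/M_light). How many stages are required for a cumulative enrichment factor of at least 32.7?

With α = √(4.00/3.02) per stage, ln α = ½ ln(1.32450) = 0.1405.
Need α^N ≥ 32.7 ⇒ N ≥ ln(32.7) / ln α = 3.487 / 0.1405 = 24.82.
So at least 25 stages are needed.

25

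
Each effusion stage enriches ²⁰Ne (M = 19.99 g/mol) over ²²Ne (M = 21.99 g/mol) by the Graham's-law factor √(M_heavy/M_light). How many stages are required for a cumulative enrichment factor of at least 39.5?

78

With α = √(21.99/19.99) per stage, ln α = ½ ln(1.10005) = 0.04768.
Need α^N ≥ 39.5 ⇒ N ≥ ln(39.5) / ln α = 3.676 / 0.04768 = 77.11.
Minimum whole number of stages: N = 78.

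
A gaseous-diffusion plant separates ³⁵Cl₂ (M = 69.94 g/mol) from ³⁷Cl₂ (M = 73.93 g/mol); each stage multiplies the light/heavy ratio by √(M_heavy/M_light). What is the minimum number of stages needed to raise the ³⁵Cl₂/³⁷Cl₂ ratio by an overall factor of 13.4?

Per stage α = (73.93/69.94)^(1/2) = 1.05705^0.5, giving ln α = 0.02774.
Need α^N ≥ 13.4 ⇒ N ≥ ln(13.4) / ln α = 2.595 / 0.02774 = 93.55.
So at least 94 stages are needed.

94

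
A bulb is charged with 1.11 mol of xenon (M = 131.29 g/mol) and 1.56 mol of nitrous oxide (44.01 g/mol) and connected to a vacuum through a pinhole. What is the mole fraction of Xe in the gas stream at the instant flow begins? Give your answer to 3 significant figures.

Rate_i ∝ x_i/√M_i (Graham's law weighted by mole fraction), so the effusate composition follows n_i/√M_i.
So x_Xe in the escaping gas = (n_Xe/√M_Xe) / Σ(n_i/√M_i)
= (1.11/√131.29) / (1.11/√131.29 + 1.56/√44.01) = 0.09687/(0.09687 + 0.2352) = 0.292.

0.292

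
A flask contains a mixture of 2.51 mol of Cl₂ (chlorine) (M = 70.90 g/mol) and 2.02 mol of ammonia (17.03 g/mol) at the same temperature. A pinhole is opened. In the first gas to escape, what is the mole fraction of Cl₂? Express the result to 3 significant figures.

Each component's effusion rate ∝ (its partial pressure)·(1/√M) ∝ n_i/√M_i.
Mole fraction of Cl₂ in the effusate = (n_Cl₂/√M_Cl₂) / (n_Cl₂/√M_Cl₂ + n_NH₃/√M_NH₃)
= (2.51/√70.90) / (2.51/√70.90 + 2.02/√17.03) = 0.2981/(0.2981 + 0.4895) = 0.378.

0.378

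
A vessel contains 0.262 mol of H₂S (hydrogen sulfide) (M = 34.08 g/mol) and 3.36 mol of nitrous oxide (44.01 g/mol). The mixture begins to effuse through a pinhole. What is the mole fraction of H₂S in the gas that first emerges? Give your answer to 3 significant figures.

0.0814

Effusion rate of each component ∝ n_i/√M_i (partial pressure × 1/√M).
x_H₂S(eff) = (n_H₂S/√M_H₂S) / (n_H₂S/√M_H₂S + n_N₂O/√M_N₂O)
= (0.262/√34.08) / (0.262/√34.08 + 3.36/√44.01) = 0.04488/(0.04488 + 0.5065) = 0.0814.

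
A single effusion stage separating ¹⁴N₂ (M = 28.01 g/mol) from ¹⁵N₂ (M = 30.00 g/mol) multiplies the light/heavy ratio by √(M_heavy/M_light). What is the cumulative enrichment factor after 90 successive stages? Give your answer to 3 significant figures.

21.9

After 90 stages the ratio has grown by (√(30.00/28.01))^90 = (30.00/28.01)^(90/2).
= 1.07105^45 = 21.9.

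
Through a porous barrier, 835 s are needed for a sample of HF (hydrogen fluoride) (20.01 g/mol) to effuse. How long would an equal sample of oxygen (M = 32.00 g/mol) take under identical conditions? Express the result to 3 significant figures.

1060 s

From Graham's law, t_O₂/t_HF = √(M_O₂/M_HF) = √(32.00/20.01) = √1.599 = 1.265.
So the time for O₂ is 835 × 1.265 = 1060 s.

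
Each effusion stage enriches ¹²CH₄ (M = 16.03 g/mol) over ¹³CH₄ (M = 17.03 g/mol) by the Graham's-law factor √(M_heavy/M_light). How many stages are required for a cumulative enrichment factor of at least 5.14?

55

Single-stage factor α = √(17.03/16.03), so ln α = ½ ln(1.06238) = 0.03026.
Need α^N ≥ 5.14 ⇒ N ≥ ln(5.14) / ln α = 1.637 / 0.03026 = 54.10.
Minimum whole number of stages: N = 55.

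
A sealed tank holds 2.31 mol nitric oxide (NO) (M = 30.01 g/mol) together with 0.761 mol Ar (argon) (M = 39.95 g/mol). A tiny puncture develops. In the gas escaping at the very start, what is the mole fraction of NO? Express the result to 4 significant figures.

0.7779

Rate_i ∝ x_i/√M_i (Graham's law weighted by mole fraction), so the effusate composition follows n_i/√M_i.
Mole fraction of NO in the effusate = (n_NO/√M_NO) / (n_NO/√M_NO + n_Ar/√M_Ar)
= (2.31/√30.01) / (2.31/√30.01 + 0.761/√39.95) = 0.4217/(0.4217 + 0.1204) = 0.7779.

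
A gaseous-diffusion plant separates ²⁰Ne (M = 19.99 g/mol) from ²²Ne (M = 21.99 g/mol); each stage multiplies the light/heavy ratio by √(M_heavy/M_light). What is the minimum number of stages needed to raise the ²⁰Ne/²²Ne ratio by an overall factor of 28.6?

71

With α = √(21.99/19.99) per stage, ln α = ½ ln(1.10005) = 0.04768.
Need α^N ≥ 28.6 ⇒ N ≥ ln(28.6) / ln α = 3.353 / 0.04768 = 70.33.
Minimum whole number of stages: N = 71.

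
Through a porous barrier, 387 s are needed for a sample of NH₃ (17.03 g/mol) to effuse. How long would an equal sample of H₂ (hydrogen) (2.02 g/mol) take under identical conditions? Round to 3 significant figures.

Since effusion rate ∝ 1/√M, t_H₂/t_NH₃ = √(M_H₂/M_NH₃) = √(2.02/17.03) = √0.1186 = 0.3444.
So the time for H₂ is 387 × 0.3444 = 133 s.

133 s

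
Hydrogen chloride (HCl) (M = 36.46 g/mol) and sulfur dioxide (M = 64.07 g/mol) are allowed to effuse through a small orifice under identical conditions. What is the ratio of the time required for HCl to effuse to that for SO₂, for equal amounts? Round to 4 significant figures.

0.7544

By Graham's law, t_HCl/t_SO₂ = √(M_HCl/M_SO₂) = √(36.46/64.07) = √0.5691 = 0.7544.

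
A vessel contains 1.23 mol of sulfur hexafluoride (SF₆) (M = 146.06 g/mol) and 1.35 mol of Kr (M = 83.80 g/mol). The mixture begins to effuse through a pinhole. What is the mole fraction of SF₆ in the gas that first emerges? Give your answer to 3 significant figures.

0.408

Rate_i ∝ x_i/√M_i (Graham's law weighted by mole fraction), so the effusate composition follows n_i/√M_i.
x_SF₆(eff) = (n_SF₆/√M_SF₆) / (n_SF₆/√M_SF₆ + n_Kr/√M_Kr)
= (1.23/√146.06) / (1.23/√146.06 + 1.35/√83.80) = 0.1018/(0.1018 + 0.1475) = 0.408.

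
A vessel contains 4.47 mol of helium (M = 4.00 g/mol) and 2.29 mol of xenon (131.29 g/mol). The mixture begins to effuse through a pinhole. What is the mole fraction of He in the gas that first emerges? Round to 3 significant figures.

Each component's effusion rate ∝ (its partial pressure)·(1/√M) ∝ n_i/√M_i.
Mole fraction of He in the effusate = (n_He/√M_He) / (n_He/√M_He + n_Xe/√M_Xe)
= (4.47/√4.00) / (4.47/√4.00 + 2.29/√131.29) = 2.235/(2.235 + 0.1999) = 0.918.

0.918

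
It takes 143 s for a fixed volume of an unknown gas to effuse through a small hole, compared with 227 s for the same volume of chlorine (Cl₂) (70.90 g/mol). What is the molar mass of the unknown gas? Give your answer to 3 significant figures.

By Graham's law, t_X/t_Cl₂ = √(M_X/M_Cl₂).
143/227 = 0.6300 = √(M_X/70.90)
M_X = 70.90 × 0.6300² = 70.90 × 0.3968 = 28.1 g/mol

28.1 g/mol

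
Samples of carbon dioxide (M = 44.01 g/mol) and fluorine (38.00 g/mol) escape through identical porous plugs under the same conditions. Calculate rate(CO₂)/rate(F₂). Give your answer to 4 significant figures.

Using Graham's law: rate_CO₂/rate_F₂ = √(M_F₂/M_CO₂) = √(38.00/44.01) = √0.8634 = 0.9292.

0.9292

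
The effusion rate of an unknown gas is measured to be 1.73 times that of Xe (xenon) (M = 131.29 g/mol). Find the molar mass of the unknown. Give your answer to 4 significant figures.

43.87 g/mol

Since effusion rate ∝ 1/√M, rate_X/rate_Xe = √(M_Xe/M_X).
1.73 = √(131.29/M_X)
M_X = 131.29 / 1.73² = 131.29 / 2.993 = 43.87 g/mol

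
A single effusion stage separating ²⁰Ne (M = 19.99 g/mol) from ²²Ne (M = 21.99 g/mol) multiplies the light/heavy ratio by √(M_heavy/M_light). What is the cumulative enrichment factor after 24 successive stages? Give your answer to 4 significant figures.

3.140

After 24 stages the ratio has grown by (√(21.99/19.99))^24 = (21.99/19.99)^(24/2).
= 1.10005^12 = 3.140.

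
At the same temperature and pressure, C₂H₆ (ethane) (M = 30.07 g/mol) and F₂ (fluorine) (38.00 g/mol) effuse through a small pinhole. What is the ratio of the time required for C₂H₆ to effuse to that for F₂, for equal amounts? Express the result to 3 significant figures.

Using Graham's law: t_C₂H₆/t_F₂ = √(M_C₂H₆/M_F₂) = √(30.07/38.00) = √0.7913 = 0.890.

0.890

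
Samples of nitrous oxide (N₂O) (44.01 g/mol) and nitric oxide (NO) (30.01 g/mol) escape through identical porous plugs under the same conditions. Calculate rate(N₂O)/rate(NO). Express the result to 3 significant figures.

0.826

Since effusion rate ∝ 1/√M, rate_N₂O/rate_NO = √(M_NO/M_N₂O) = √(30.01/44.01) = √0.6819 = 0.826.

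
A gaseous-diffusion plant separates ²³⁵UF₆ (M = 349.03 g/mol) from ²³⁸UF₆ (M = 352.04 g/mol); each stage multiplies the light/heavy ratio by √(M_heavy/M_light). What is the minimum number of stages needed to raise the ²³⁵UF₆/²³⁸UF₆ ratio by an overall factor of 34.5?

825

Per stage α = (352.04/349.03)^(1/2) = 1.00862^0.5, giving ln α = 0.004293.
Need α^N ≥ 34.5 ⇒ N ≥ ln(34.5) / ln α = 3.541 / 0.004293 = 824.73.
So at least 825 stages are needed.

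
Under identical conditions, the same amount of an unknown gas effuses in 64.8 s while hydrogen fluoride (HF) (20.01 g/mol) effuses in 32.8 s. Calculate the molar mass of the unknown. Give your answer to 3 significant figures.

By Graham's law, t_X/t_HF = √(M_X/M_HF).
64.8/32.8 = 1.976 = √(M_X/20.01)
M_X = 20.01 × 1.976² = 20.01 × 3.903 = 78.1 g/mol

78.1 g/mol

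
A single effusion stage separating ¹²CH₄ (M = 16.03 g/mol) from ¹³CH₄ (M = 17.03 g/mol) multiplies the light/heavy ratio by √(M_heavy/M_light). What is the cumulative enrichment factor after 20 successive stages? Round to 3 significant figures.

1.83

After 20 stages the ratio has grown by (√(17.03/16.03))^20 = (17.03/16.03)^(20/2).
= 1.06238^10 = 1.83.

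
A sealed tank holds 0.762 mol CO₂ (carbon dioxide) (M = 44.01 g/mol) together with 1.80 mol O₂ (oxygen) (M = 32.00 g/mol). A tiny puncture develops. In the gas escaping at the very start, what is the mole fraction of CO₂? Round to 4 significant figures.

Rate_i ∝ x_i/√M_i (Graham's law weighted by mole fraction), so the effusate composition follows n_i/√M_i.
So x_CO₂ in the escaping gas = (n_CO₂/√M_CO₂) / Σ(n_i/√M_i)
= (0.762/√44.01) / (0.762/√44.01 + 1.80/√32.00) = 0.1149/(0.1149 + 0.3182) = 0.2652.

0.2652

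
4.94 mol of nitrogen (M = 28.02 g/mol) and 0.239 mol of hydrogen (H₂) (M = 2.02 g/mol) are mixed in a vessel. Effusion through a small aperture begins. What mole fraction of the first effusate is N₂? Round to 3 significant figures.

0.847

The effusion rate of species i is ∝ p_i/√M_i ∝ n_i/√M_i.
Mole fraction of N₂ in the effusate = (n_N₂/√M_N₂) / (n_N₂/√M_N₂ + n_H₂/√M_H₂)
= (4.94/√28.02) / (4.94/√28.02 + 0.239/√2.02) = 0.9332/(0.9332 + 0.1682) = 0.847.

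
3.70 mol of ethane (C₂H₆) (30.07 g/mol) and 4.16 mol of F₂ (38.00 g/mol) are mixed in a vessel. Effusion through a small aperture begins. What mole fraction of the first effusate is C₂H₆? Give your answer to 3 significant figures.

Each component's effusion rate ∝ (its partial pressure)·(1/√M) ∝ n_i/√M_i.
So x_C₂H₆ in the escaping gas = (n_C₂H₆/√M_C₂H₆) / Σ(n_i/√M_i)
= (3.70/√30.07) / (3.70/√30.07 + 4.16/√38.00) = 0.6747/(0.6747 + 0.6748) = 0.500.

0.500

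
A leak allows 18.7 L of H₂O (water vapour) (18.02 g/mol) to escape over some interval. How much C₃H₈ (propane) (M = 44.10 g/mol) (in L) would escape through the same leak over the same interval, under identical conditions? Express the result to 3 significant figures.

12.0 L

Since effusion rate ∝ 1/√M, rate_C₃H₈/rate_H₂O = √(M_H₂O/M_C₃H₈) = √(18.02/44.10) = √0.4086 = 0.6392.
So the volume for C₃H₈ is 18.7 × 0.6392 = 12.0 L.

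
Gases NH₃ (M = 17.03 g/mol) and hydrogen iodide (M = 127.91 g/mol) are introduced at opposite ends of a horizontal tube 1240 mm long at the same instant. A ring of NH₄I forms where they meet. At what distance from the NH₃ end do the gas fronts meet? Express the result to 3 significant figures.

909 mm

Graham's law gives d_NH₃/d_HI = rate_NH₃/rate_HI = √(M_HI/M_NH₃) = √(127.91/17.03) = 2.741.
With d_NH₃ + d_HI = 1240 mm, d_HI = 1240/(1 + 2.741) = 331.5 mm.
d_NH₃ = 1240 − 331.5 = 909 mm.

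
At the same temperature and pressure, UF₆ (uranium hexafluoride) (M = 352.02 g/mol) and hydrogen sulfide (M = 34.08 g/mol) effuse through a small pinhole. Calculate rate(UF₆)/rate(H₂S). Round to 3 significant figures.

0.311

From Graham's law, rate_UF₆/rate_H₂S = √(M_H₂S/M_UF₆) = √(34.08/352.02) = √0.09681 = 0.311.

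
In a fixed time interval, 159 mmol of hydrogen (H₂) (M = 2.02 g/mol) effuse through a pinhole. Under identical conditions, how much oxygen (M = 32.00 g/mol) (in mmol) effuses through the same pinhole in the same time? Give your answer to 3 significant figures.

Since effusion rate ∝ 1/√M, rate_O₂/rate_H₂ = √(M_H₂/M_O₂) = √(2.02/32.00) = √0.06313 = 0.2512.
So the amount for O₂ is 159 × 0.2512 = 39.9 mmol.

39.9 mmol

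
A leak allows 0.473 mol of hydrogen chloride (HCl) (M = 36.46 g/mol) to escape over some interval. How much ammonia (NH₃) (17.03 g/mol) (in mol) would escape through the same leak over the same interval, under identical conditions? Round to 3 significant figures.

0.692 mol

By Graham's law, rate_NH₃/rate_HCl = √(M_HCl/M_NH₃) = √(36.46/17.03) = √2.141 = 1.463.
So the amount for NH₃ is 0.473 × 1.463 = 0.692 mol.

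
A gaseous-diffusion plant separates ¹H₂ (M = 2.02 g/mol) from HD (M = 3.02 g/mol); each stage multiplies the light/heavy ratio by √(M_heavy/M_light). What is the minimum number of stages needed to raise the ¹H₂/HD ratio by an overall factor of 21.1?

16

Single-stage factor α = √(3.02/2.02), so ln α = ½ ln(1.49505) = 0.2011.
Need α^N ≥ 21.1 ⇒ N ≥ ln(21.1) / ln α = 3.049 / 0.2011 = 15.16.
Minimum whole number of stages: N = 16.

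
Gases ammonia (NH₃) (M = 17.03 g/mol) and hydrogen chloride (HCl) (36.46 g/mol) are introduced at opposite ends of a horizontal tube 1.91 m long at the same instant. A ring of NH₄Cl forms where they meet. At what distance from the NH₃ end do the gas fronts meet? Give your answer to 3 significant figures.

1.13 m

Distances travelled in equal time are proportional to diffusion rates, so d_NH₃/d_HCl = √(M_HCl/M_NH₃) = √(36.46/17.03) = 1.463.
With d_NH₃ + d_HCl = 1.91 m, d_HCl = 1.91/(1 + 1.463) = 0.7754 m.
d_NH₃ = 1.91 − 0.7754 = 1.13 m.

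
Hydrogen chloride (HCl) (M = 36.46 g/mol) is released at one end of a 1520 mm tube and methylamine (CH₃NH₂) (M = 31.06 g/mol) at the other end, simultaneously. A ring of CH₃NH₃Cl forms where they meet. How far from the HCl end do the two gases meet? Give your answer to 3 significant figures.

730 mm

In equal time, each gas travels a distance ∝ its rate ∝ 1/√M, so d_HCl/d_CH₃NH₂ = √(M_CH₃NH₂/M_HCl) = √(31.06/36.46) = 0.9230.
With d_HCl + d_CH₃NH₂ = 1520 mm, d_CH₃NH₂ = 1520/(1 + 0.9230) = 790.4 mm.
d_HCl = 1520 − 790.4 = 730 mm.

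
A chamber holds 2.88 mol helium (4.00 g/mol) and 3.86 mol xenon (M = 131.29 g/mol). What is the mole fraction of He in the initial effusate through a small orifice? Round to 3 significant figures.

0.810

Each component's effusion rate ∝ (its partial pressure)·(1/√M) ∝ n_i/√M_i.
Mole fraction of He in the effusate = (n_He/√M_He) / (n_He/√M_He + n_Xe/√M_Xe)
= (2.88/√4.00) / (2.88/√4.00 + 3.86/√131.29) = 1.440/(1.440 + 0.3369) = 0.810.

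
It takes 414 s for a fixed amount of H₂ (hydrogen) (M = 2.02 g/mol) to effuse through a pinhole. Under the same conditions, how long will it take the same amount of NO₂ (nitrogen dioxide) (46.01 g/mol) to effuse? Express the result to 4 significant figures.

1976 s

Since effusion rate ∝ 1/√M, t_NO₂/t_H₂ = √(M_NO₂/M_H₂) = √(46.01/2.02) = √22.78 = 4.773.
So the time for NO₂ is 414 × 4.773 = 1976 s.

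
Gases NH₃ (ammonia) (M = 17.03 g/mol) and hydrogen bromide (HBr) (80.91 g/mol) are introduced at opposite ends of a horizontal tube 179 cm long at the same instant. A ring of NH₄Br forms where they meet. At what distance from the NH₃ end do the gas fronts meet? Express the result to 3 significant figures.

123 cm

Distances travelled in equal time are proportional to diffusion rates, so d_NH₃/d_HBr = √(M_HBr/M_NH₃) = √(80.91/17.03) = 2.180.
With d_NH₃ + d_HBr = 179 cm, d_HBr = 179/(1 + 2.180) = 56.29 cm.
d_NH₃ = 179 − 56.29 = 123 cm.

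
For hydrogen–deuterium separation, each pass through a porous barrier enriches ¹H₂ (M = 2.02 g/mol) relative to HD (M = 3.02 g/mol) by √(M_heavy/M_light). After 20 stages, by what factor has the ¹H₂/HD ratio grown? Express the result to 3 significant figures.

Each stage multiplies the ratio by α = √(3.02/2.02), so after 20 stages the overall factor is α^20 = (3.02/2.02)^(20/2).
= 1.49505^10 = 55.8.

55.8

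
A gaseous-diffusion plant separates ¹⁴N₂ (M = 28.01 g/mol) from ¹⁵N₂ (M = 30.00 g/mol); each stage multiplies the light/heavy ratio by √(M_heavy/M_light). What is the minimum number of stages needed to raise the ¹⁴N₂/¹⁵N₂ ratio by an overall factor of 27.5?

Single-stage factor α = √(30.00/28.01), so ln α = ½ ln(1.07105) = 0.03432.
Need α^N ≥ 27.5 ⇒ N ≥ ln(27.5) / ln α = 3.314 / 0.03432 = 96.57.
Minimum whole number of stages: N = 97.

97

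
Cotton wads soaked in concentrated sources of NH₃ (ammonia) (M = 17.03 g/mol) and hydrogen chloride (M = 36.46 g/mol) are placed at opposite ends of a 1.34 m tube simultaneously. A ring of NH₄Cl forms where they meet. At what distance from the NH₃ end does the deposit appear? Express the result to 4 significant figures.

0.7960 m

Graham's law gives d_NH₃/d_HCl = rate_NH₃/rate_HCl = √(M_HCl/M_NH₃) = √(36.46/17.03) = 1.463.
With d_NH₃ + d_HCl = 1.34 m, d_HCl = 1.34/(1 + 1.463) = 0.5440 m.
d_NH₃ = 1.34 − 0.5440 = 0.7960 m.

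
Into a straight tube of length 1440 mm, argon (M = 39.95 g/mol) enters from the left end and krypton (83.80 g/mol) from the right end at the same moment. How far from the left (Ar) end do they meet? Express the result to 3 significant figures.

852 mm

The fronts meet when d_Ar + d_Kr = L with d_Ar/d_Kr = √(M_Kr/M_Ar) (Graham's law). Here √(M_Kr/M_Ar) = √(83.80/39.95) = 1.448.
With d_Ar + d_Kr = 1440 mm, d_Kr = 1440/(1 + 1.448) = 588.2 mm.
d_Ar = 1440 − 588.2 = 852 mm.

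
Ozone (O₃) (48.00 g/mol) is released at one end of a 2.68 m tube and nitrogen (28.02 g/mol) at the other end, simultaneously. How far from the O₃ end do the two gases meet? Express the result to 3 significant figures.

1.16 m

In equal time, each gas travels a distance ∝ its rate ∝ 1/√M, so d_O₃/d_N₂ = √(M_N₂/M_O₃) = √(28.02/48.00) = 0.7640.
With d_O₃ + d_N₂ = 2.68 m, d_N₂ = 2.68/(1 + 0.7640) = 1.519 m.
d_O₃ = 2.68 − 1.519 = 1.16 m.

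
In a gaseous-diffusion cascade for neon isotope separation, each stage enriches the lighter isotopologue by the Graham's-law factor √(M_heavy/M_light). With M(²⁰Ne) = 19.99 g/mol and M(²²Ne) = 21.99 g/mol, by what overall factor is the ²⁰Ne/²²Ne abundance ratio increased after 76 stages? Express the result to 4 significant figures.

The single-stage factor is √(M_heavy/M_light), so 76 stages give [√(21.99/19.99)]^76 = (21.99/19.99)^(76/2).
= 1.10005^38 = 37.47.

37.47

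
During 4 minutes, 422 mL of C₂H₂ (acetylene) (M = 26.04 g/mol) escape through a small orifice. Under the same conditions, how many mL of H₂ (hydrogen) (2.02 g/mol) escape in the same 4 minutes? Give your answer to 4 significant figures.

Graham's law gives rate_H₂/rate_C₂H₂ = √(M_C₂H₂/M_H₂) = √(26.04/2.02) = √12.89 = 3.590.
So the volume for H₂ is 422 × 3.590 = 1515 mL.

1515 mL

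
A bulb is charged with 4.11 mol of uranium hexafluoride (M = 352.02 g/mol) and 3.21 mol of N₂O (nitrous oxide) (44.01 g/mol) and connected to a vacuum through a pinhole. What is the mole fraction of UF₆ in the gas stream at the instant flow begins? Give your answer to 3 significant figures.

0.312

Rate_i ∝ x_i/√M_i (Graham's law weighted by mole fraction), so the effusate composition follows n_i/√M_i.
So x_UF₆ in the escaping gas = (n_UF₆/√M_UF₆) / Σ(n_i/√M_i)
= (4.11/√352.02) / (4.11/√352.02 + 3.21/√44.01) = 0.2191/(0.2191 + 0.4839) = 0.312.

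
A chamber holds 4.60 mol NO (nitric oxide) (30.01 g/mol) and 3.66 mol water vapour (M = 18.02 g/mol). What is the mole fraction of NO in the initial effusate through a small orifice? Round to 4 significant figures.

Rate_i ∝ x_i/√M_i (Graham's law weighted by mole fraction), so the effusate composition follows n_i/√M_i.
x_NO(eff) = (n_NO/√M_NO) / (n_NO/√M_NO + n_H₂O/√M_H₂O)
= (4.60/√30.01) / (4.60/√30.01 + 3.66/√18.02) = 0.8397/(0.8397 + 0.8622) = 0.4934.

0.4934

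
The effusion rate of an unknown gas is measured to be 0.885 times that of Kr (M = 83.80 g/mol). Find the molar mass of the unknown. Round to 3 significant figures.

107 g/mol

Since effusion rate ∝ 1/√M, rate_X/rate_Kr = √(M_Kr/M_X).
0.885 = √(83.80/M_X)
M_X = 83.80 / 0.885² = 83.80 / 0.7832 = 107 g/mol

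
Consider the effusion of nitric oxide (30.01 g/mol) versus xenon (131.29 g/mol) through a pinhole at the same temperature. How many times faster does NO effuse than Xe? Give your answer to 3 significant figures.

Since effusion rate ∝ 1/√M, rate_NO/rate_Xe = √(M_Xe/M_NO) = √(131.29/30.01) = √4.375 = 2.09.

2.09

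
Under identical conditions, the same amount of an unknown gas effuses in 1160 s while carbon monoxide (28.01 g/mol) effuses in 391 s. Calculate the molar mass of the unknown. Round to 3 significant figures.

247 g/mol

Using Graham's law: t_X/t_CO = √(M_X/M_CO).
1160/391 = 2.967 = √(M_X/28.01)
M_X = 28.01 × 2.967² = 28.01 × 8.802 = 247 g/mol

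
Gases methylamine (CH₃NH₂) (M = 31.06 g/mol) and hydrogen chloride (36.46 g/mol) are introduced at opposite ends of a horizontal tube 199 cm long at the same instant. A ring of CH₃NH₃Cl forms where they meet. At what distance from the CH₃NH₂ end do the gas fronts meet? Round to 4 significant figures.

The fronts meet when d_CH₃NH₂ + d_HCl = L with d_CH₃NH₂/d_HCl = √(M_HCl/M_CH₃NH₂) (Graham's law). Here √(M_HCl/M_CH₃NH₂) = √(36.46/31.06) = 1.083.
With d_CH₃NH₂ + d_HCl = 199 cm, d_HCl = 199/(1 + 1.083) = 95.51 cm.
d_CH₃NH₂ = 199 − 95.51 = 103.5 cm.

103.5 cm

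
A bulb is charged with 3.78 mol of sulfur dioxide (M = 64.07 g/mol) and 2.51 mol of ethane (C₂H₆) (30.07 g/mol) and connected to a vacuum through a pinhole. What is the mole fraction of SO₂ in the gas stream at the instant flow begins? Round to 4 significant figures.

0.5078

Rate_i ∝ x_i/√M_i (Graham's law weighted by mole fraction), so the effusate composition follows n_i/√M_i.
So x_SO₂ in the escaping gas = (n_SO₂/√M_SO₂) / Σ(n_i/√M_i)
= (3.78/√64.07) / (3.78/√64.07 + 2.51/√30.07) = 0.4722/(0.4722 + 0.4577) = 0.5078.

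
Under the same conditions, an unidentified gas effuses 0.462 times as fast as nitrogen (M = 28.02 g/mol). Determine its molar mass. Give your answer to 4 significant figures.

131.3 g/mol

From Graham's law, rate_X/rate_N₂ = √(M_N₂/M_X).
0.462 = √(28.02/M_X)
M_X = 28.02 / 0.462² = 28.02 / 0.2134 = 131.3 g/mol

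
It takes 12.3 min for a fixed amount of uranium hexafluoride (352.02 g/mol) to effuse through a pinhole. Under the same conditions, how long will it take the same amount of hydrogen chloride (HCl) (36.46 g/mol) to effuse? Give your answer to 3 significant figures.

3.96 min

Since effusion rate ∝ 1/√M, t_HCl/t_UF₆ = √(M_HCl/M_UF₆) = √(36.46/352.02) = √0.1036 = 0.3218.
So the time for HCl is 12.3 × 0.3218 = 3.96 min.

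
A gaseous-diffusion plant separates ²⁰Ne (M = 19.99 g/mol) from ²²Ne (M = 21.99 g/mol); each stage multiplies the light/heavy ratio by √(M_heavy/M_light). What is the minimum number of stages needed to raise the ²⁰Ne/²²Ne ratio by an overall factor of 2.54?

Single-stage factor α = √(21.99/19.99), so ln α = ½ ln(1.10005) = 0.04768.
Need α^N ≥ 2.54 ⇒ N ≥ ln(2.54) / ln α = 0.9322 / 0.04768 = 19.55.
Minimum whole number of stages: N = 20.

20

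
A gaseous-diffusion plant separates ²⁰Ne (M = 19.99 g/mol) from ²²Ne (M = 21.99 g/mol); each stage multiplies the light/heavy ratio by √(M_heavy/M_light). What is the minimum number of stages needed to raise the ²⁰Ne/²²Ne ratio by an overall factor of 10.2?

49

Per stage α = (21.99/19.99)^(1/2) = 1.10005^0.5, giving ln α = 0.04768.
Need α^N ≥ 10.2 ⇒ N ≥ ln(10.2) / ln α = 2.322 / 0.04768 = 48.71.
So at least 49 stages are needed.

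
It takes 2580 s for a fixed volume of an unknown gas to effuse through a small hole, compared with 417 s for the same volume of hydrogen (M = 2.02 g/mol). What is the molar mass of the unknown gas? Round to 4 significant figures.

77.32 g/mol

Using Graham's law: t_X/t_H₂ = √(M_X/M_H₂).
2580/417 = 6.187 = √(M_X/2.02)
M_X = 2.02 × 6.187² = 2.02 × 38.28 = 77.32 g/mol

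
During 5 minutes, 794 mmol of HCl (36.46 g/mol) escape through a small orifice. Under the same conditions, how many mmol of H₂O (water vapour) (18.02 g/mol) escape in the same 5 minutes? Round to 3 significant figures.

By Graham's law, rate_H₂O/rate_HCl = √(M_HCl/M_H₂O) = √(36.46/18.02) = √2.023 = 1.422.
So the amount for H₂O is 794 × 1.422 = 1130 mmol.

1130 mmol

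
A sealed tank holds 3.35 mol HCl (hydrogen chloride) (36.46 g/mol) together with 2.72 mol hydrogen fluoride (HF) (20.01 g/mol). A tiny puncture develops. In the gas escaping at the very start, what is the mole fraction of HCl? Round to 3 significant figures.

Rate_i ∝ x_i/√M_i (Graham's law weighted by mole fraction), so the effusate composition follows n_i/√M_i.
Mole fraction of HCl in the effusate = (n_HCl/√M_HCl) / (n_HCl/√M_HCl + n_HF/√M_HF)
= (3.35/√36.46) / (3.35/√36.46 + 2.72/√20.01) = 0.5548/(0.5548 + 0.6081) = 0.477.

0.477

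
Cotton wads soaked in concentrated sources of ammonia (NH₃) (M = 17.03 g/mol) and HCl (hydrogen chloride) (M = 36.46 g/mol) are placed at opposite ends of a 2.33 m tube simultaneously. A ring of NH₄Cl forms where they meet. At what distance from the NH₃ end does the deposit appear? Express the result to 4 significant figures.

Graham's law gives d_NH₃/d_HCl = rate_NH₃/rate_HCl = √(M_HCl/M_NH₃) = √(36.46/17.03) = 1.463.
With d_NH₃ + d_HCl = 2.33 m, d_HCl = 2.33/(1 + 1.463) = 0.9459 m.
d_NH₃ = 2.33 − 0.9459 = 1.384 m.

1.384 m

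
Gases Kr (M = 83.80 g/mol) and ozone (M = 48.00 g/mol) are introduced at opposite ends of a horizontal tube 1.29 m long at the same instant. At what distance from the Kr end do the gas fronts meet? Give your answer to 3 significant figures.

0.556 m

The fronts meet when d_Kr + d_O₃ = L with d_Kr/d_O₃ = √(M_O₃/M_Kr) (Graham's law). Here √(M_O₃/M_Kr) = √(48.00/83.80) = 0.7568.
With d_Kr + d_O₃ = 1.29 m, d_O₃ = 1.29/(1 + 0.7568) = 0.7343 m.
d_Kr = 1.29 − 0.7343 = 0.556 m.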